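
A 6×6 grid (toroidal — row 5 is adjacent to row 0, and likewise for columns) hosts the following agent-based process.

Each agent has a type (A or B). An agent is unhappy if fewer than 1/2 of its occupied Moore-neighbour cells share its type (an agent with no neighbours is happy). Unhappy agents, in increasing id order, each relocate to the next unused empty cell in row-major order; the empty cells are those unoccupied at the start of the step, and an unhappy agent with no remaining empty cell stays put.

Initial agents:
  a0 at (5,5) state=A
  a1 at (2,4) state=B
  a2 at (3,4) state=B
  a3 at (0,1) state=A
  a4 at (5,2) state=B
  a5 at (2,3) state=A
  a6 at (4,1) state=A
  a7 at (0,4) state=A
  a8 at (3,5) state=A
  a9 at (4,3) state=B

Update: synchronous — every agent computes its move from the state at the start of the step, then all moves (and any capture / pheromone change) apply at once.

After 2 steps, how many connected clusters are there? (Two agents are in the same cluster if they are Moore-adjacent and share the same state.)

t=1: a0@(5,5):A a1@(0,0):B a2@(3,4):B a3@(0,2):A a4@(0,3):B a5@(0,5):A a6@(1,0):A a7@(0,4):A a8@(1,1):A a9@(4,3):B
t=2: a0@(5,5):A a1@(0,1):B a2@(3,4):B a3@(0,2):A a4@(1,2):B a5@(0,5):A a6@(1,0):A a7@(0,4):A a8@(1,1):A a9@(4,3):B

3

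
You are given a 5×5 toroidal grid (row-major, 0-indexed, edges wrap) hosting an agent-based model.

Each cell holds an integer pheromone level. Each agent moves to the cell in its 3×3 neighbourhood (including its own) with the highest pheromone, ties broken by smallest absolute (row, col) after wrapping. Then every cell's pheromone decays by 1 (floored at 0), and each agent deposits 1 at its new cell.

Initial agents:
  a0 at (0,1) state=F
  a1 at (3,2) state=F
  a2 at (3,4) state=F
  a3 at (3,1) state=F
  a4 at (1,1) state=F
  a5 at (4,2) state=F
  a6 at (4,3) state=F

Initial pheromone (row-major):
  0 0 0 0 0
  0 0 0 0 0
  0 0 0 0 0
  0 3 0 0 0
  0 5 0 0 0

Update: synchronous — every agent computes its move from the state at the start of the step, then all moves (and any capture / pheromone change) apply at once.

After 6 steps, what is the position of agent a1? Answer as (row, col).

(4, 1)

t=1: a0@(4,1) a1@(4,1) a2@(2,0) a3@(4,1) a4@(0,0) a5@(4,1) a6@(0,2) | pheromone: 1 0 1 0 0 / 0 0 0 0 0 / 1 0 0 0 0 / 0 2 0 0 0 / 0 8 0 0 0
t=2: a0@(4,1) a1@(4,1) a2@(3,1) a3@(4,1) a4@(4,1) a5@(4,1) a6@(4,1) | pheromone: 0 0 0 0 0 / 0 0 0 0 0 / 0 0 0 0 0 / 0 2 0 0 0 / 0 13 0 0 0
t=3: a0@(4,1) a1@(4,1) a2@(4,1) a3@(4,1) a4@(4,1) a5@(4,1) a6@(4,1) | pheromone: 0 0 0 0 0 / 0 0 0 0 0 / 0 0 0 0 0 / 0 1 0 0 0 / 0 19 0 0 0
t=4: a0@(4,1) a1@(4,1) a2@(4,1) a3@(4,1) a4@(4,1) a5@(4,1) a6@(4,1) | pheromone: 0 0 0 0 0 / 0 0 0 0 0 / 0 0 0 0 0 / 0 0 0 0 0 / 0 25 0 0 0
t=5: a0@(4,1) a1@(4,1) a2@(4,1) a3@(4,1) a4@(4,1) a5@(4,1) a6@(4,1) | pheromone: 0 0 0 0 0 / 0 0 0 0 0 / 0 0 0 0 0 / 0 0 0 0 0 / 0 31 0 0 0
t=6: a0@(4,1) a1@(4,1) a2@(4,1) a3@(4,1) a4@(4,1) a5@(4,1) a6@(4,1) | pheromone: 0 0 0 0 0 / 0 0 0 0 0 / 0 0 0 0 0 / 0 0 0 0 0 / 0 37 0 0 0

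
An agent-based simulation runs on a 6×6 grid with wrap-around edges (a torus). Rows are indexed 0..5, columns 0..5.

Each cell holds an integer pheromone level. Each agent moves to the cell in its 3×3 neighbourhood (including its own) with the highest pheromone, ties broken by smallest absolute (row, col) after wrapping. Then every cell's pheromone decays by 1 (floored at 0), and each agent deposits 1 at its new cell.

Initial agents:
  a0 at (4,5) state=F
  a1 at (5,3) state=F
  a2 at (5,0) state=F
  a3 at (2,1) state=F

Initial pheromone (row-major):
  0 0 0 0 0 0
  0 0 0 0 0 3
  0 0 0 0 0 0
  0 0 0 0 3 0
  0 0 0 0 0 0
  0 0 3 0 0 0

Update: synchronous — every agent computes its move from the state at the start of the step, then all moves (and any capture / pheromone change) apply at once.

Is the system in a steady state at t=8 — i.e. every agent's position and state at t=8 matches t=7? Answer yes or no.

t=1: a0@(3,4) a1@(5,2) a2@(0,0) a3@(1,0) | pheromone: 1 0 0 0 0 0 / 1 0 0 0 0 2 / 0 0 0 0 0 0 / 0 0 0 0 3 0 / 0 0 0 0 0 0 / 0 0 3 0 0 0
t=2: a0@(3,4) a1@(5,2) a2@(1,5) a3@(1,5) | pheromone: 0 0 0 0 0 0 / 0 0 0 0 0 3 / 0 0 0 0 0 0 / 0 0 0 0 3 0 / 0 0 0 0 0 0 / 0 0 3 0 0 0
t=3: a0@(3,4) a1@(5,2) a2@(1,5) a3@(1,5) | pheromone: 0 0 0 0 0 0 / 0 0 0 0 0 4 / 0 0 0 0 0 0 / 0 0 0 0 3 0 / 0 0 0 0 0 0 / 0 0 3 0 0 0
t=4: a0@(3,4) a1@(5,2) a2@(1,5) a3@(1,5) | pheromone: 0 0 0 0 0 0 / 0 0 0 0 0 5 / 0 0 0 0 0 0 / 0 0 0 0 3 0 / 0 0 0 0 0 0 / 0 0 3 0 0 0
t=5: a0@(3,4) a1@(5,2) a2@(1,5) a3@(1,5) | pheromone: 0 0 0 0 0 0 / 0 0 0 0 0 6 / 0 0 0 0 0 0 / 0 0 0 0 3 0 / 0 0 0 0 0 0 / 0 0 3 0 0 0
t=6: a0@(3,4) a1@(5,2) a2@(1,5) a3@(1,5) | pheromone: 0 0 0 0 0 0 / 0 0 0 0 0 7 / 0 0 0 0 0 0 / 0 0 0 0 3 0 / 0 0 0 0 0 0 / 0 0 3 0 0 0
t=7: a0@(3,4) a1@(5,2) a2@(1,5) a3@(1,5) | pheromone: 0 0 0 0 0 0 / 0 0 0 0 0 8 / 0 0 0 0 0 0 / 0 0 0 0 3 0 / 0 0 0 0 0 0 / 0 0 3 0 0 0
t=8: a0@(3,4) a1@(5,2) a2@(1,5) a3@(1,5) | pheromone: 0 0 0 0 0 0 / 0 0 0 0 0 9 / 0 0 0 0 0 0 / 0 0 0 0 3 0 / 0 0 0 0 0 0 / 0 0 3 0 0 0

yes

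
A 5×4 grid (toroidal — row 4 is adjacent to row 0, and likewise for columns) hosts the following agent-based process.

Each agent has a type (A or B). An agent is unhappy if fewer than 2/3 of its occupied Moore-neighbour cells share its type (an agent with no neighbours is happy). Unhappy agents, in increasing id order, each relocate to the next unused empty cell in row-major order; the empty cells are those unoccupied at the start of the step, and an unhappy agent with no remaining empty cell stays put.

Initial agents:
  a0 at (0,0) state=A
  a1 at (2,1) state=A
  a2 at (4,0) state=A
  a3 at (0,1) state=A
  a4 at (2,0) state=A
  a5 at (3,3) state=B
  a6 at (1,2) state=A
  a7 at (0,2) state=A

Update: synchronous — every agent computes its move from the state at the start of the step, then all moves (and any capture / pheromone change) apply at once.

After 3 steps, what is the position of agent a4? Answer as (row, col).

t=1: a0@(0,0):A a1@(2,1):A a2@(4,0):A a3@(0,1):A a4@(0,3):A a5@(1,0):B a6@(1,2):A a7@(0,2):A
t=2: a0@(0,0):A a1@(1,1):A a2@(4,0):A a3@(0,1):A a4@(0,3):A a5@(1,3):B a6@(1,2):A a7@(0,2):A
t=3: a0@(0,0):A a1@(1,1):A a2@(4,0):A a3@(0,1):A a4@(0,3):A a5@(1,0):B a6@(1,2):A a7@(0,2):A

(0, 3)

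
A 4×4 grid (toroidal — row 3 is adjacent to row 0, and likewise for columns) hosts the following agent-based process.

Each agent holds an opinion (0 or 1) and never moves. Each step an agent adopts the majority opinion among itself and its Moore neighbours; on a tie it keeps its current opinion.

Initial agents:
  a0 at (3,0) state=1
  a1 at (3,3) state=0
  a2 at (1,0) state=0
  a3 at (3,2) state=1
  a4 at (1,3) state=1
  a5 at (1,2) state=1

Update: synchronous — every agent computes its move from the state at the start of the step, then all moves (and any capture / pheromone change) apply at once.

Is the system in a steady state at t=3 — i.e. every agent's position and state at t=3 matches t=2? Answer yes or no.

t=1: a0@(3,0):1 a1@(3,3):1 a2@(1,0):0 a3@(3,2):1 a4@(1,3):1 a5@(1,2):1
t=2: (unchanged — steady state)

yes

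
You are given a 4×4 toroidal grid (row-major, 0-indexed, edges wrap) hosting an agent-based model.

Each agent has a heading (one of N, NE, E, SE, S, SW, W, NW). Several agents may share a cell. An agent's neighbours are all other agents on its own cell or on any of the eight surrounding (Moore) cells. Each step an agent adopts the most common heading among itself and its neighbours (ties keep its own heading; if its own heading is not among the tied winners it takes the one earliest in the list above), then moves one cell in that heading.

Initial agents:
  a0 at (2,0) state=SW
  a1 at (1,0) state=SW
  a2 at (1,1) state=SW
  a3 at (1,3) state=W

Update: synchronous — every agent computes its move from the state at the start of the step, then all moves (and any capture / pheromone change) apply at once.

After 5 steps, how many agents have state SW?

t=1: a0@(3,3):SW a1@(2,3):SW a2@(2,0):SW a3@(2,2):SW
t=2: a0@(0,2):SW a1@(3,2):SW a2@(3,3):SW a3@(3,1):SW
t=3: a0@(1,1):SW a1@(0,1):SW a2@(0,2):SW a3@(0,0):SW
t=4: a0@(2,0):SW a1@(1,0):SW a2@(1,1):SW a3@(1,3):SW
t=5: a0@(3,3):SW a1@(2,3):SW a2@(2,0):SW a3@(2,2):SW

4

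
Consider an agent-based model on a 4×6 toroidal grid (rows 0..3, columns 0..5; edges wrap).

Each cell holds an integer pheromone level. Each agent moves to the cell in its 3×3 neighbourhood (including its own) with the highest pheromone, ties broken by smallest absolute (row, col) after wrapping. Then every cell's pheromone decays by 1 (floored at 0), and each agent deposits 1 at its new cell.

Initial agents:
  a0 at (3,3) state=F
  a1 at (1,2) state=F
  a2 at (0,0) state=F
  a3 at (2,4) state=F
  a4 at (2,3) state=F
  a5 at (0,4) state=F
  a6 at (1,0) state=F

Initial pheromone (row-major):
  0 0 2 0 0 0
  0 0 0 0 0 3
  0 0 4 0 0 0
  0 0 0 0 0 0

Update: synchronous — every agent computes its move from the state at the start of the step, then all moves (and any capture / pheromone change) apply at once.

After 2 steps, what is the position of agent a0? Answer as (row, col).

t=1: a0@(2,2) a1@(2,2) a2@(1,5) a3@(1,5) a4@(2,2) a5@(1,5) a6@(1,5) | pheromone: 0 0 1 0 0 0 / 0 0 0 0 0 6 / 0 0 6 0 0 0 / 0 0 0 0 0 0
t=2: a0@(2,2) a1@(2,2) a2@(1,5) a3@(1,5) a4@(2,2) a5@(1,5) a6@(1,5) | pheromone: 0 0 0 0 0 0 / 0 0 0 0 0 9 / 0 0 8 0 0 0 / 0 0 0 0 0 0

(2, 2)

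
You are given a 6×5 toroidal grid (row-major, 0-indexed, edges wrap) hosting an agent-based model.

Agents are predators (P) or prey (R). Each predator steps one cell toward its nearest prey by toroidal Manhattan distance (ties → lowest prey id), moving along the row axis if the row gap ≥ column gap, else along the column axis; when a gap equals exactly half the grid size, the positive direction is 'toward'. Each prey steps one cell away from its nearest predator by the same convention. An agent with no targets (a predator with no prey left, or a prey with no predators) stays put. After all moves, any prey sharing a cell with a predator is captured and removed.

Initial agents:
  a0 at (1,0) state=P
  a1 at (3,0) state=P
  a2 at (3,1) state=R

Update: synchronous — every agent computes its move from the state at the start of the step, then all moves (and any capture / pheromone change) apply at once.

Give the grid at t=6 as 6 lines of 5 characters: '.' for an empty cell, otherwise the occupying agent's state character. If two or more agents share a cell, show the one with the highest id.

.....
.....
P....
.PR..
.....
.....

t=1: a0@(2,0):P a1@(3,1):P a2@(3,2):R
t=2: a0@(2,1):P a1@(3,2):P a2@(3,3):R
t=3: a0@(2,2):P a1@(3,3):P a2@(3,4):R
t=4: a0@(2,3):P a1@(3,4):P a2@(3,0):R
t=5: a0@(2,4):P a1@(3,0):P a2@(3,1):R
t=6: a0@(2,0):P a1@(3,1):P a2@(3,2):R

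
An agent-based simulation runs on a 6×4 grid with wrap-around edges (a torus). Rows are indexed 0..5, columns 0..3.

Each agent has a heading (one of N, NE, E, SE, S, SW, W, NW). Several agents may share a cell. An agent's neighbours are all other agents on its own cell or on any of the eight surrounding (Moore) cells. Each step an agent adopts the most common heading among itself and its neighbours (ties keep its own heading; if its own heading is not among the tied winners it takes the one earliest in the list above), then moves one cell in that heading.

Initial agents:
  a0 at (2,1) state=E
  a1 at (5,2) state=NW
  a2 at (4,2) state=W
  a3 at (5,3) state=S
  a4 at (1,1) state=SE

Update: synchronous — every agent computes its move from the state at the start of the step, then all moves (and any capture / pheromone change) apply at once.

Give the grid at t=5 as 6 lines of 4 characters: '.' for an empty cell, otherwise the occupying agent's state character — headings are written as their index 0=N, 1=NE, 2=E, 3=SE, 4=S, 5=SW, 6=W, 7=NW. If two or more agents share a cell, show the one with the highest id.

t=1: a0@(2,2):E a1@(4,1):NW a2@(4,1):W a3@(0,3):S a4@(2,2):SE
t=2: a0@(2,3):E a1@(3,0):NW a2@(4,0):W a3@(1,3):S a4@(3,3):SE
t=3: a0@(2,0):E a1@(2,3):NW a2@(4,3):W a3@(2,3):S a4@(4,0):SE
t=4: a0@(2,1):E a1@(1,2):NW a2@(4,2):W a3@(3,3):S a4@(5,1):SE
t=5: a0@(2,2):E a1@(0,1):NW a2@(4,1):W a3@(4,3):S a4@(0,2):SE

.73.
....
..2.
....
.6.4
....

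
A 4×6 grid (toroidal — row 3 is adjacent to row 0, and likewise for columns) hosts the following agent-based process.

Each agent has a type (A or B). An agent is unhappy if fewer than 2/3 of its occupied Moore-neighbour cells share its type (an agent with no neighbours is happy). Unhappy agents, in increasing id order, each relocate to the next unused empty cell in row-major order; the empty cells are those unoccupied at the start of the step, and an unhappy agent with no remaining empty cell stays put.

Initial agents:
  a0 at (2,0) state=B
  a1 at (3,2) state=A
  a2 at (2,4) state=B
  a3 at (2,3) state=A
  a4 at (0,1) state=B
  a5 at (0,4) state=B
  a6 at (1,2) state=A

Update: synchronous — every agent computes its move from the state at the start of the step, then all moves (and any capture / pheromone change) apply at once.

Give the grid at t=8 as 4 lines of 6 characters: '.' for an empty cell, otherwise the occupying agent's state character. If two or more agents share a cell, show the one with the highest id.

t=1: a0@(2,0):B a1@(0,0):A a2@(0,2):B a3@(2,3):A a4@(0,3):B a5@(0,4):B a6@(0,5):A
t=2: a0@(2,0):B a1@(0,0):A a2@(0,2):B a3@(2,3):A a4@(0,3):B a5@(0,1):B a6@(1,0):A
t=3: a0@(0,4):B a1@(0,5):A a2@(0,2):B a3@(2,3):A a4@(0,3):B a5@(1,1):B a6@(1,2):A
t=4: a0@(0,0):B a1@(0,1):A a2@(0,2):B a3@(2,3):A a4@(0,3):B a5@(1,0):B a6@(1,3):A
t=5: a0@(0,4):B a1@(0,5):A a2@(1,1):B a3@(2,3):A a4@(1,2):B a5@(1,4):B a6@(1,5):A
t=6: a0@(0,0):B a1@(0,1):A a2@(1,1):B a3@(0,2):A a4@(0,3):B a5@(1,0):B a6@(1,3):A
t=7: a0@(0,0):B a1@(0,4):A a2@(0,5):B a3@(1,2):A a4@(1,4):B a5@(1,0):B a6@(1,5):A
t=8: a0@(0,0):B a1@(0,1):A a2@(0,2):B a3@(1,2):A a4@(0,3):B a5@(1,0):B a6@(1,1):A

BABB..
BAA...
......
......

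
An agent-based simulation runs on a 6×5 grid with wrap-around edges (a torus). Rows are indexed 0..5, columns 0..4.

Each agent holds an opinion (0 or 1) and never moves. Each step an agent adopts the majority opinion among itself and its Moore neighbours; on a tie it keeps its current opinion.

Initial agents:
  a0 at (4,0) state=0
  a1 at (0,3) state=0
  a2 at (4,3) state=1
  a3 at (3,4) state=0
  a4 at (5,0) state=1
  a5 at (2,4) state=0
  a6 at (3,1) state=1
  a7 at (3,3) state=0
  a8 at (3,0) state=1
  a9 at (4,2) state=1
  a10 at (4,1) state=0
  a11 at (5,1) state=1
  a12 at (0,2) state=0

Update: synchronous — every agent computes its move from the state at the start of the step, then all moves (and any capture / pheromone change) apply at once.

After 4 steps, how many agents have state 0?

6

t=1: a0@(4,0):1 a1@(0,3):0 a2@(4,3):1 a3@(3,4):0 a4@(5,0):1 a5@(2,4):0 a6@(3,1):1 a7@(3,3):0 a8@(3,0):0 a9@(4,2):1 a10@(4,1):1 a11@(5,1):1 a12@(0,2):0
t=2: (unchanged — steady state)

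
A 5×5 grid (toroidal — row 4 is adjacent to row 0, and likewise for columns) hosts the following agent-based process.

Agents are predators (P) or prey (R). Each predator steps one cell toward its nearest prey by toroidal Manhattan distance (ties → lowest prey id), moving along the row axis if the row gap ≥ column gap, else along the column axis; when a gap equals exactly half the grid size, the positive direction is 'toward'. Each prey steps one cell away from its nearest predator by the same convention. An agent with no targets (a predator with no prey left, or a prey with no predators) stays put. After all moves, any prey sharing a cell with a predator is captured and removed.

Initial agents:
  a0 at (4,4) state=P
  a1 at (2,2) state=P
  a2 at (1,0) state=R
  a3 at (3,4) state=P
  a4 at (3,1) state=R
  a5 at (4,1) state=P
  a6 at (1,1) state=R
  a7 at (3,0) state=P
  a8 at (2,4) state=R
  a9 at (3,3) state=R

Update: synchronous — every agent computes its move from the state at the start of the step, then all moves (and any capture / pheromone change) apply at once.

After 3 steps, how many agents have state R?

3

t=1: a0@(3,4):P a1@(3,2):P a2@(0,0):R a3@(2,4):P a4@(2,1):R a5@(3,1):P a6@(0,1):R a7@(3,1):P a8@(1,4):R
t=2: a0@(2,4):P a1@(2,2):P a2@(1,0):R a3@(1,4):P a4@(1,1):R a5@(2,1):P a6@(1,1):R a7@(2,1):P a8@(0,4):R
t=3: a0@(1,4):P a1@(1,2):P a3@(1,0):P a4@(0,1):R a5@(1,1):P a6@(0,1):R a7@(1,1):P a8@(4,4):R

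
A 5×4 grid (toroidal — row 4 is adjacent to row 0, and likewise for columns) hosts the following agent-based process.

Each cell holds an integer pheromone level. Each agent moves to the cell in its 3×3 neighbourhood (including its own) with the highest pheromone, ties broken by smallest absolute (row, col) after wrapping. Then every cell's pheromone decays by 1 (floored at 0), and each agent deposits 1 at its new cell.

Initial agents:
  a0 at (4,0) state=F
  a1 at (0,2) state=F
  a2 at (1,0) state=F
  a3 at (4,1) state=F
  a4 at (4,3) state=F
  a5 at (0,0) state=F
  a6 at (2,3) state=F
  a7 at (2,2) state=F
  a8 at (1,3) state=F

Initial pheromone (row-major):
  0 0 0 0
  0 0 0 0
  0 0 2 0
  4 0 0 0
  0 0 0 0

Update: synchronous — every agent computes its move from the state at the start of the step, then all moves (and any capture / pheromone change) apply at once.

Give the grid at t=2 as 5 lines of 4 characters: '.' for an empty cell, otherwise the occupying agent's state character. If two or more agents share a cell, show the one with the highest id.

t=1: a0@(3,0) a1@(0,1) a2@(0,0) a3@(3,0) a4@(3,0) a5@(0,0) a6@(3,0) a7@(2,2) a8@(2,2) | pheromone: 2 1 0 0 / 0 0 0 0 / 0 0 3 0 / 7 0 0 0 / 0 0 0 0
t=2: a0@(3,0) a1@(0,0) a2@(0,0) a3@(3,0) a4@(3,0) a5@(0,0) a6@(3,0) a7@(2,2) a8@(2,2) | pheromone: 4 0 0 0 / 0 0 0 0 / 0 0 4 0 / 10 0 0 0 / 0 0 0 0

F...
....
..F.
F...
....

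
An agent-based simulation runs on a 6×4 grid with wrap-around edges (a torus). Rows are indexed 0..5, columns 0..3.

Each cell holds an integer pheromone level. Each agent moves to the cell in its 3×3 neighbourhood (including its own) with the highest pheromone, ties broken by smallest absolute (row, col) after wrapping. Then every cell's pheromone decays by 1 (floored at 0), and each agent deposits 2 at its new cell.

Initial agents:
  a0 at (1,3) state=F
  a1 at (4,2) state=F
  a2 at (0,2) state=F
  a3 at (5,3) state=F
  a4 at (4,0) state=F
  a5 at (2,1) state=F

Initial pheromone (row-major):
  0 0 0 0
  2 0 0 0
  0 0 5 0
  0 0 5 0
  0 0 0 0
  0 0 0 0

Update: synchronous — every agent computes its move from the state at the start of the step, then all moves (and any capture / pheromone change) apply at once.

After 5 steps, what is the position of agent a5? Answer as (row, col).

(2, 2)

t=1: a0@(2,2) a1@(3,2) a2@(0,1) a3@(0,0) a4@(3,0) a5@(2,2) | pheromone: 2 2 0 0 / 1 0 0 0 / 0 0 8 0 / 2 0 6 0 / 0 0 0 0 / 0 0 0 0
t=2: a0@(2,2) a1@(2,2) a2@(0,0) a3@(0,0) a4@(3,0) a5@(2,2) | pheromone: 5 1 0 0 / 0 0 0 0 / 0 0 13 0 / 3 0 5 0 / 0 0 0 0 / 0 0 0 0
t=3: a0@(2,2) a1@(2,2) a2@(0,0) a3@(0,0) a4@(3,0) a5@(2,2) | pheromone: 8 0 0 0 / 0 0 0 0 / 0 0 18 0 / 4 0 4 0 / 0 0 0 0 / 0 0 0 0
t=4: a0@(2,2) a1@(2,2) a2@(0,0) a3@(0,0) a4@(3,0) a5@(2,2) | pheromone: 11 0 0 0 / 0 0 0 0 / 0 0 23 0 / 5 0 3 0 / 0 0 0 0 / 0 0 0 0
t=5: a0@(2,2) a1@(2,2) a2@(0,0) a3@(0,0) a4@(3,0) a5@(2,2) | pheromone: 14 0 0 0 / 0 0 0 0 / 0 0 28 0 / 6 0 2 0 / 0 0 0 0 / 0 0 0 0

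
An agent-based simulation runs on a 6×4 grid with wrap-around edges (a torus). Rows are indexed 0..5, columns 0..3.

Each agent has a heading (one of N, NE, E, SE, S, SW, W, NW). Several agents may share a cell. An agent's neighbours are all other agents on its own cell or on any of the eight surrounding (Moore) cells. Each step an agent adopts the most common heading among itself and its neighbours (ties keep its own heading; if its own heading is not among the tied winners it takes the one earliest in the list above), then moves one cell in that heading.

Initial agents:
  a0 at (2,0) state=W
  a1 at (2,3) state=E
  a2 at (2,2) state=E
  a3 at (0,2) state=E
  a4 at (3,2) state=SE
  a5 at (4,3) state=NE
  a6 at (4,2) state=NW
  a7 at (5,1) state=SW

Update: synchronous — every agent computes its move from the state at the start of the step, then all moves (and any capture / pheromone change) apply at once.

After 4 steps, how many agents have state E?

t=1: a0@(2,3):W a1@(2,0):E a2@(2,3):E a3@(0,3):E a4@(3,3):E a5@(3,0):NE a6@(3,1):NW a7@(0,0):SW
t=2: a0@(2,0):E a1@(2,1):E a2@(2,0):E a3@(0,0):E a4@(3,0):E a5@(3,1):E a6@(2,0):NW a7@(1,3):SW
t=3: a0@(2,1):E a1@(2,2):E a2@(2,1):E a3@(0,1):E a4@(3,1):E a5@(3,2):E a6@(2,1):E a7@(1,0):E
t=4: a0@(2,2):E a1@(2,3):E a2@(2,2):E a3@(0,2):E a4@(3,2):E a5@(3,3):E a6@(2,2):E a7@(1,1):E

8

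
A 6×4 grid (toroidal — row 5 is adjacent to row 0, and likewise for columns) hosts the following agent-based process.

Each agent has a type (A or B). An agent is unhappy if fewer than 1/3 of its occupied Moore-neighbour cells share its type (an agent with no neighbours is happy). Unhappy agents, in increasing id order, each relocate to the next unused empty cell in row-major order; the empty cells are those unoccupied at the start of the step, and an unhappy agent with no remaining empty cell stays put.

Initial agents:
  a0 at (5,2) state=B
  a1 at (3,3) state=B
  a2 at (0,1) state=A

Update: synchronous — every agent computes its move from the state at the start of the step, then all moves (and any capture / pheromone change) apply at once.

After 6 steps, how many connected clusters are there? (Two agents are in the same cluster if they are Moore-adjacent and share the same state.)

3

t=1: a0@(0,0):B a1@(3,3):B a2@(0,2):A
t=2: (unchanged — steady state)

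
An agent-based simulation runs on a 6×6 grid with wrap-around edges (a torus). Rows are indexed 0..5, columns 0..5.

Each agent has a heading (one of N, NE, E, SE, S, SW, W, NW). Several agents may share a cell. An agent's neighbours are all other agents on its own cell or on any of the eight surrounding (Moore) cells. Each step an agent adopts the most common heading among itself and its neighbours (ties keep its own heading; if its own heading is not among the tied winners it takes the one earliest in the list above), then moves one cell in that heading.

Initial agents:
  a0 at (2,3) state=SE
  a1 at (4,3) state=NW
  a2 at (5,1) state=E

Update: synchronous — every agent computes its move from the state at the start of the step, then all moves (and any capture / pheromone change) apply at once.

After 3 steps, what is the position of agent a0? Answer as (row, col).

t=1: a0@(3,4):SE a1@(3,2):NW a2@(5,2):E
t=2: a0@(4,5):SE a1@(2,1):NW a2@(5,3):E
t=3: a0@(5,0):SE a1@(1,0):NW a2@(5,4):E

(5, 0)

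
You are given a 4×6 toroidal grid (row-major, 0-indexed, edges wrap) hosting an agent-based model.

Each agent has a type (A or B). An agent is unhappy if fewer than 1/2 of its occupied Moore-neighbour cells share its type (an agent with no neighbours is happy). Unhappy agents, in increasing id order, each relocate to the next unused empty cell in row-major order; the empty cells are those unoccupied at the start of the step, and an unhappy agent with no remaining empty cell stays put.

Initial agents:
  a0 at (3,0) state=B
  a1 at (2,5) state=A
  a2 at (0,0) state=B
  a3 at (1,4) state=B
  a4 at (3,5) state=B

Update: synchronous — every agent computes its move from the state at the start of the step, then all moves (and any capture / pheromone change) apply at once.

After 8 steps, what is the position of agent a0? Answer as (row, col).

(3, 0)

t=1: a0@(3,0):B a1@(0,1):A a2@(0,0):B a3@(0,2):B a4@(3,5):B
t=2: a0@(3,0):B a1@(0,3):A a2@(0,0):B a3@(0,4):B a4@(3,5):B
t=3: a0@(3,0):B a1@(0,1):A a2@(0,0):B a3@(0,4):B a4@(3,5):B
t=4: a0@(3,0):B a1@(0,2):A a2@(0,0):B a3@(0,4):B a4@(3,5):B
t=5: (unchanged — steady state)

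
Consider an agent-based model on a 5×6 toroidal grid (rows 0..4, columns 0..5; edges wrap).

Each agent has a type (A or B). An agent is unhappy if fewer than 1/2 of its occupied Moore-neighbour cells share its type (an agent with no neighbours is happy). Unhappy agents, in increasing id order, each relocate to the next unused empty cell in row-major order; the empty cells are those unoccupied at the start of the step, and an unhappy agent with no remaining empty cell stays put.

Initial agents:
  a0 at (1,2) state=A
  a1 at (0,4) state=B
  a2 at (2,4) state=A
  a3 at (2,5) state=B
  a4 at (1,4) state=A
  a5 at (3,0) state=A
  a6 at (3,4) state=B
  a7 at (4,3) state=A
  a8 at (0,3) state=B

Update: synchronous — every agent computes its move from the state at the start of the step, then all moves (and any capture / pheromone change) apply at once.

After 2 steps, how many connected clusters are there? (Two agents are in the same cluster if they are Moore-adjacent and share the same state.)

2

t=1: a0@(0,0):A a1@(0,1):B a2@(0,2):A a3@(0,5):B a4@(1,0):A a5@(1,1):A a6@(1,3):B a7@(1,5):A a8@(2,0):B
t=2: a0@(0,0):A a1@(0,3):B a2@(0,4):A a3@(1,2):B a4@(1,0):A a5@(1,1):A a6@(1,4):B a7@(1,5):A a8@(2,1):B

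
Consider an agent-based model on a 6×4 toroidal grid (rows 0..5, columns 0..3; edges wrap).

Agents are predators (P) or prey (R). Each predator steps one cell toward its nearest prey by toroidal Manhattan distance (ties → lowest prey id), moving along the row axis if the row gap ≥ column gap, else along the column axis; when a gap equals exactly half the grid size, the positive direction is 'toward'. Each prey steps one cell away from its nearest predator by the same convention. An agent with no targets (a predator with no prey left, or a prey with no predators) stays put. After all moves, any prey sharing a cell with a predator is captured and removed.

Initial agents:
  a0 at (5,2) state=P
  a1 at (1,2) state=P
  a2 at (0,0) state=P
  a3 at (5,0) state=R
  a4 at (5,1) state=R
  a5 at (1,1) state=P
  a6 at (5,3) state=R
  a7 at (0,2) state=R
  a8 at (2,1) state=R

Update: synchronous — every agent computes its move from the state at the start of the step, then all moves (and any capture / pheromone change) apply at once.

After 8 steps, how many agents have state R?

2

t=1: a0@(5,1):P a1@(0,2):P a2@(5,0):P a3@(4,0):R a5@(2,1):P a7@(1,2):R a8@(3,1):R
t=2: a0@(4,1):P a1@(1,2):P a2@(4,0):P a3@(3,0):R a5@(3,1):P a7@(2,2):R
t=3: a0@(3,1):P a1@(2,2):P a2@(3,0):P a3@(2,0):R a5@(3,0):P a7@(3,2):R
t=4: a0@(3,2):P a1@(3,2):P a2@(2,0):P a3@(1,0):R a5@(2,0):P a7@(3,3):R
t=5: a0@(3,3):P a1@(3,3):P a2@(1,0):P a3@(0,0):R a5@(1,0):P a7@(3,0):R
t=6: a0@(3,0):P a1@(3,0):P a2@(0,0):P a3@(5,0):R a5@(0,0):P a7@(3,1):R
t=7: a0@(3,1):P a1@(3,1):P a2@(5,0):P a3@(4,0):R a5@(5,0):P a7@(3,2):R
t=8: a0@(3,2):P a1@(3,2):P a2@(4,0):P a3@(3,0):R a5@(4,0):P a7@(3,3):R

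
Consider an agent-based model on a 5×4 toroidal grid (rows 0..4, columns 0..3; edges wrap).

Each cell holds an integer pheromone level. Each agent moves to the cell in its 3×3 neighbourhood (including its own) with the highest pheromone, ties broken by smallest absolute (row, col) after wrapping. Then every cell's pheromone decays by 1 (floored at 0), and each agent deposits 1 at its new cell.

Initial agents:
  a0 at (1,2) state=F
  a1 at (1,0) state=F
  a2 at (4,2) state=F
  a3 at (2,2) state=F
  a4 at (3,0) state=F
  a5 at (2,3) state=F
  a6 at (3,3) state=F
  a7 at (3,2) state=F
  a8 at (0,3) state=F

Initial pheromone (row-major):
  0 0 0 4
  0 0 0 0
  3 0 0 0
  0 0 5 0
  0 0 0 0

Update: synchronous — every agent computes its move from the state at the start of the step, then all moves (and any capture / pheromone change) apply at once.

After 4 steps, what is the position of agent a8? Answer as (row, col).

(0, 3)

t=1: a0@(0,3) a1@(0,3) a2@(3,2) a3@(3,2) a4@(2,0) a5@(3,2) a6@(3,2) a7@(3,2) a8@(0,3) | pheromone: 0 0 0 6 / 0 0 0 0 / 3 0 0 0 / 0 0 9 0 / 0 0 0 0
t=2: a0@(0,3) a1@(0,3) a2@(3,2) a3@(3,2) a4@(2,0) a5@(3,2) a6@(3,2) a7@(3,2) a8@(0,3) | pheromone: 0 0 0 8 / 0 0 0 0 / 3 0 0 0 / 0 0 13 0 / 0 0 0 0
t=3: a0@(0,3) a1@(0,3) a2@(3,2) a3@(3,2) a4@(2,0) a5@(3,2) a6@(3,2) a7@(3,2) a8@(0,3) | pheromone: 0 0 0 10 / 0 0 0 0 / 3 0 0 0 / 0 0 17 0 / 0 0 0 0
t=4: a0@(0,3) a1@(0,3) a2@(3,2) a3@(3,2) a4@(2,0) a5@(3,2) a6@(3,2) a7@(3,2) a8@(0,3) | pheromone: 0 0 0 12 / 0 0 0 0 / 3 0 0 0 / 0 0 21 0 / 0 0 0 0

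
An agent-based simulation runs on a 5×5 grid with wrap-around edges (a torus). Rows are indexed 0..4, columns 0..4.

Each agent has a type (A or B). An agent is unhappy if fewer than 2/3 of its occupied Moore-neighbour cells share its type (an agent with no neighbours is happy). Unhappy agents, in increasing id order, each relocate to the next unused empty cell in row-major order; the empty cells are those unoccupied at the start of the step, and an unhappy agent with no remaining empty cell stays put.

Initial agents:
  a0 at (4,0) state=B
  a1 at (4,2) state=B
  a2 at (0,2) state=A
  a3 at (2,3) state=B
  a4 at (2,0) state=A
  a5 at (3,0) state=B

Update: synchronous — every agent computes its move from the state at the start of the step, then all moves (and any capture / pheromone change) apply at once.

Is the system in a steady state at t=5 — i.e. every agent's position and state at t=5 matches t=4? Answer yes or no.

no

t=1: a0@(4,0):B a1@(0,0):B a2@(0,1):A a3@(2,3):B a4@(0,3):A a5@(0,4):B
t=2: a0@(4,0):B a1@(0,0):B a2@(0,2):A a3@(2,3):B a4@(1,0):A a5@(0,4):B
t=3: a0@(4,0):B a1@(0,0):B a2@(0,2):A a3@(2,3):B a4@(0,1):A a5@(0,4):B
t=4: a0@(4,0):B a1@(0,0):B a2@(0,2):A a3@(2,3):B a4@(0,3):A a5@(0,4):B
t=5: a0@(4,0):B a1@(0,0):B a2@(0,2):A a3@(2,3):B a4@(0,1):A a5@(0,4):B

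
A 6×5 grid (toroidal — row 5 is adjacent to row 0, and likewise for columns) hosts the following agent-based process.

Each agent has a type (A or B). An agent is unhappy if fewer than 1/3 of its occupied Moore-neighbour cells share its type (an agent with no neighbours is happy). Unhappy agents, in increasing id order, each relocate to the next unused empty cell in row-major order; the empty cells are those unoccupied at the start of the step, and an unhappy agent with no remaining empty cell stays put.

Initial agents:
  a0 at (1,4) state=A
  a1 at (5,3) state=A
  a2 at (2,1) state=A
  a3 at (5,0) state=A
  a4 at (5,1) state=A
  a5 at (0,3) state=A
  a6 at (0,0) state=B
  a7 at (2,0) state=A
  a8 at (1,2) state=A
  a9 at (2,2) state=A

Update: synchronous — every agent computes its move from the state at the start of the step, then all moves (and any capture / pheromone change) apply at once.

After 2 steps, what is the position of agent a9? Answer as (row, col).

(2, 2)

t=1: a0@(1,4):A a1@(5,3):A a2@(2,1):A a3@(5,0):A a4@(5,1):A a5@(0,3):A a6@(0,1):B a7@(2,0):A a8@(1,2):A a9@(2,2):A
t=2: a0@(1,4):A a1@(5,3):A a2@(2,1):A a3@(5,0):A a4@(5,1):A a5@(0,3):A a6@(0,0):B a7@(2,0):A a8@(1,2):A a9@(2,2):A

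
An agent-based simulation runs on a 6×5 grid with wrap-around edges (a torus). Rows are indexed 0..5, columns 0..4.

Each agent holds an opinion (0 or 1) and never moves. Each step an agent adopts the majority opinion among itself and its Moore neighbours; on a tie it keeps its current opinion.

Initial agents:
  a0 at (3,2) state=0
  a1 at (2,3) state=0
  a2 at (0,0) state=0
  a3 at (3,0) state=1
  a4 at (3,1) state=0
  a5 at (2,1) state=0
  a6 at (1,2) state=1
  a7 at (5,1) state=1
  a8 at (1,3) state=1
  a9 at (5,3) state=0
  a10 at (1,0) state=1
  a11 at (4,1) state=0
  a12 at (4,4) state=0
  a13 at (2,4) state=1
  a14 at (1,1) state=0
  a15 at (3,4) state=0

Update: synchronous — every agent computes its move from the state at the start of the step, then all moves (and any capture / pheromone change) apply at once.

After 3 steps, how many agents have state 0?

16

t=1: a0@(3,2):0 a1@(2,3):0 a2@(0,0):0 a3@(3,0):0 a4@(3,1):0 a5@(2,1):0 a6@(1,2):0 a7@(5,1):0 a8@(1,3):1 a9@(5,3):0 a10@(1,0):0 a11@(4,1):0 a12@(4,4):0 a13@(2,4):1 a14@(1,1):0 a15@(3,4):0
t=2: a0@(3,2):0 a1@(2,3):0 a2@(0,0):0 a3@(3,0):0 a4@(3,1):0 a5@(2,1):0 a6@(1,2):0 a7@(5,1):0 a8@(1,3):1 a9@(5,3):0 a10@(1,0):0 a11@(4,1):0 a12@(4,4):0 a13@(2,4):0 a14@(1,1):0 a15@(3,4):0
t=3: a0@(3,2):0 a1@(2,3):0 a2@(0,0):0 a3@(3,0):0 a4@(3,1):0 a5@(2,1):0 a6@(1,2):0 a7@(5,1):0 a8@(1,3):0 a9@(5,3):0 a10@(1,0):0 a11@(4,1):0 a12@(4,4):0 a13@(2,4):0 a14@(1,1):0 a15@(3,4):0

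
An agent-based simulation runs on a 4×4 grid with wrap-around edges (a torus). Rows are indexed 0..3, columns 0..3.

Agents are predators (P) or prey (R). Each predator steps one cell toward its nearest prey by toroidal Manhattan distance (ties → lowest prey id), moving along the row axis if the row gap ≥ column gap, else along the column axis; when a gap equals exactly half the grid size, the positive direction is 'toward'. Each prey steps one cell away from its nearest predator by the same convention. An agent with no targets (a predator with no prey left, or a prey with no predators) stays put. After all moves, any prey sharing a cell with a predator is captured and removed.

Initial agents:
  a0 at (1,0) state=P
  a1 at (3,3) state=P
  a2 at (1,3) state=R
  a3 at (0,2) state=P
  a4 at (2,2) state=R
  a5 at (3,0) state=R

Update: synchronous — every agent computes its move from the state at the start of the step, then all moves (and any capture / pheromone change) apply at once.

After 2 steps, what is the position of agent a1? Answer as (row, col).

t=1: a0@(1,3):P a1@(3,0):P a3@(1,2):P a5@(3,1):R
t=2: a0@(2,3):P a1@(3,1):P a3@(2,2):P a5@(3,2):R

(3, 1)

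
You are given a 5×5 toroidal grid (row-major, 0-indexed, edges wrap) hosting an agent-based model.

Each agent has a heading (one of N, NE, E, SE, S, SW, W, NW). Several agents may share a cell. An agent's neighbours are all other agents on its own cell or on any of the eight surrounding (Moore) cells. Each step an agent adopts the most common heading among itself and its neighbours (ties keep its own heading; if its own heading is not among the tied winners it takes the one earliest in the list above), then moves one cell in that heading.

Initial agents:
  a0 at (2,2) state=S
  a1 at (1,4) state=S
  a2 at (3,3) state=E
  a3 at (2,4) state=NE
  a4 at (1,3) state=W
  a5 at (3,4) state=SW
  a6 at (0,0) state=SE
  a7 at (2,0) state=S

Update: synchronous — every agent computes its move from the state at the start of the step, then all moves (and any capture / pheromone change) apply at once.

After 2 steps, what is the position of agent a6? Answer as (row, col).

(2, 2)

t=1: a0@(3,2):S a1@(2,4):S a2@(3,4):E a3@(3,4):S a4@(2,3):S a5@(4,3):SW a6@(1,1):SE a7@(3,0):S
t=2: a0@(4,2):S a1@(3,4):S a2@(4,4):S a3@(4,4):S a4@(3,3):S a5@(0,3):S a6@(2,2):SE a7@(4,0):S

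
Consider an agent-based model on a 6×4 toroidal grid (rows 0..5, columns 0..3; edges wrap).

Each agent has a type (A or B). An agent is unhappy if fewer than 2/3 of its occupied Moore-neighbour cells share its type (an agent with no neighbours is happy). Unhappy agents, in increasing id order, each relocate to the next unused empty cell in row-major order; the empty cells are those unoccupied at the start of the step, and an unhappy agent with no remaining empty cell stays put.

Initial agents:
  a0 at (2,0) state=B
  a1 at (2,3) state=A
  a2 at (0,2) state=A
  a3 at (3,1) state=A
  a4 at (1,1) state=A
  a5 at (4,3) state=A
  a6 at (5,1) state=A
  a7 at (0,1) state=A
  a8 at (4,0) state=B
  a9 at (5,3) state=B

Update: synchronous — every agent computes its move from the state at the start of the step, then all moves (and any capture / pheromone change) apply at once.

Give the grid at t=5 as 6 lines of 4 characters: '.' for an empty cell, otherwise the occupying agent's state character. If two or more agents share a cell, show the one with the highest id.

BAA.
.AA.
ABA.
B...
....
.A..

t=1: a0@(0,0):B a1@(0,3):A a2@(0,2):A a3@(1,0):A a4@(1,1):A a5@(1,2):A a6@(5,1):A a7@(0,1):A a8@(1,3):B a9@(2,1):B
t=2: a0@(2,0):B a1@(2,2):A a2@(0,2):A a3@(2,3):A a4@(1,1):A a5@(1,2):A a6@(5,1):A a7@(0,1):A a8@(3,0):B a9@(3,1):B
t=3: a0@(0,0):B a1@(2,2):A a2@(0,2):A a3@(0,3):A a4@(1,1):A a5@(1,2):A a6@(5,1):A a7@(0,1):A a8@(3,0):B a9@(3,1):B
t=4: a0@(1,0):B a1@(2,2):A a2@(0,2):A a3@(0,3):A a4@(1,1):A a5@(1,2):A a6@(5,1):A a7@(0,1):A a8@(3,0):B a9@(1,3):B
t=5: a0@(0,0):B a1@(2,2):A a2@(0,2):A a3@(2,0):A a4@(1,1):A a5@(1,2):A a6@(5,1):A a7@(0,1):A a8@(3,0):B a9@(2,1):B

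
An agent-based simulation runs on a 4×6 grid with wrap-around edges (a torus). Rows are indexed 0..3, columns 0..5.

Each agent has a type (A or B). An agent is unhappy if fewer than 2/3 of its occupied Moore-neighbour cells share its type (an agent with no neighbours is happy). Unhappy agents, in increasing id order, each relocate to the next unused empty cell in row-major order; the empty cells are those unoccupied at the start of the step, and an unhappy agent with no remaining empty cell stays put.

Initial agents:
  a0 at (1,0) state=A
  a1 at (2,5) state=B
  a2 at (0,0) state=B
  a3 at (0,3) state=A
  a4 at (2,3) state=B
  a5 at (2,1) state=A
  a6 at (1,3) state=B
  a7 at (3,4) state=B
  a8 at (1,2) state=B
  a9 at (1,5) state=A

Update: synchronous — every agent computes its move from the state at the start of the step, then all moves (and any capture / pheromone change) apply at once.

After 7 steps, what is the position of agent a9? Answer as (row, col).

t=1: a0@(0,1):A a1@(0,2):B a2@(0,4):B a3@(0,5):A a4@(2,3):B a5@(1,1):A a6@(1,3):B a7@(3,4):B a8@(1,4):B a9@(2,0):A
t=2: a0@(0,0):A a1@(0,3):B a2@(0,4):B a3@(1,0):A a4@(2,3):B a5@(1,1):A a6@(1,3):B a7@(3,4):B a8@(1,4):B a9@(2,0):A
t=3: (unchanged — steady state)

(2, 0)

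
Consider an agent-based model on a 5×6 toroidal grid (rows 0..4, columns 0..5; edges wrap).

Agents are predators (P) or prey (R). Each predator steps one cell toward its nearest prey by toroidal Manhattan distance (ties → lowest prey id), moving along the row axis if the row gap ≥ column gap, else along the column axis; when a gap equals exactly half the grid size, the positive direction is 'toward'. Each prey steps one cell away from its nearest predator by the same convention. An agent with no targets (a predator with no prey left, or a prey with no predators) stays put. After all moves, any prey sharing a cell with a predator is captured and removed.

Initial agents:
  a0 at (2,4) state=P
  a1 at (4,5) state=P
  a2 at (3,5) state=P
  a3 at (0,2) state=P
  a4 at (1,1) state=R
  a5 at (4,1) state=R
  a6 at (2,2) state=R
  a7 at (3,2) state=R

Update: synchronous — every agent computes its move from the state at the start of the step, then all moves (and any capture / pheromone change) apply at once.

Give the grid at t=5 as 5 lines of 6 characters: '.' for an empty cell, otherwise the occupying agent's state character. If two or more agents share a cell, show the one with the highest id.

......
......
....RP
......
R...P.

t=1: a0@(2,3):P a1@(4,0):P a2@(3,0):P a3@(1,2):P a4@(2,1):R a5@(4,2):R a6@(2,1):R a7@(2,2):R
t=2: a0@(2,2):P a1@(4,1):P a2@(2,0):P a3@(2,2):P a5@(4,3):R a7@(2,1):R
t=3: a0@(2,1):P a1@(4,2):P a2@(2,1):P a3@(2,1):P a5@(4,4):R a7@(2,0):R
t=4: a0@(2,0):P a1@(4,3):P a2@(2,0):P a3@(2,0):P a5@(4,5):R a7@(2,5):R
t=5: a0@(2,5):P a1@(4,4):P a2@(2,5):P a3@(2,5):P a5@(4,0):R a7@(2,4):R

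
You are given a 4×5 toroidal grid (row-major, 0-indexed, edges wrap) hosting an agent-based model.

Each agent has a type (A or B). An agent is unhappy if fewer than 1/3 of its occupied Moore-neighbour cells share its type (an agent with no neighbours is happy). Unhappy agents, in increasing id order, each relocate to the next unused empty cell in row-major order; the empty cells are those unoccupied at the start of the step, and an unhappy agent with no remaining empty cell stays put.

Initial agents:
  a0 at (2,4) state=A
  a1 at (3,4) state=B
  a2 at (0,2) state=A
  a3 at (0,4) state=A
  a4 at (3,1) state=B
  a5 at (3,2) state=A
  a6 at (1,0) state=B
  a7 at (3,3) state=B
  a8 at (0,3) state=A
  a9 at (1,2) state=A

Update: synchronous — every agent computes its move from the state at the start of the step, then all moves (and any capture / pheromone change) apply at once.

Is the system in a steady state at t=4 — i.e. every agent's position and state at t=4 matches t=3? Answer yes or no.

yes

t=1: a0@(0,0):A a1@(0,1):B a2@(0,2):A a3@(1,1):A a4@(1,3):B a5@(3,2):A a6@(1,4):B a7@(2,0):B a8@(0,3):A a9@(1,2):A
t=2: a0@(0,0):A a1@(0,4):B a2@(0,2):A a3@(1,1):A a4@(1,0):B a5@(3,2):A a6@(1,4):B a7@(2,0):B a8@(0,3):A a9@(1,2):A
t=3: a0@(0,1):A a1@(0,4):B a2@(0,2):A a3@(1,1):A a4@(1,0):B a5@(3,2):A a6@(1,4):B a7@(2,0):B a8@(0,3):A a9@(1,2):A
t=4: (unchanged — steady state)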